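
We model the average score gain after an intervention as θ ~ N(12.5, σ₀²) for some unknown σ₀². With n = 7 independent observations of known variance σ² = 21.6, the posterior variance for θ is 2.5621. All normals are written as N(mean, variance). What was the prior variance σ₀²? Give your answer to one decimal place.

For the Normal–Normal model with known σ², precisions add: τ_n = τ₀ + n/σ².
So 1/σ₀² = 1/2.5621 − 7/21.6 = 0.390305 − 0.324074 = 0.066231.
Hence σ₀² = 1/0.066231 ≈ 15.1.

σ₀² = 15.1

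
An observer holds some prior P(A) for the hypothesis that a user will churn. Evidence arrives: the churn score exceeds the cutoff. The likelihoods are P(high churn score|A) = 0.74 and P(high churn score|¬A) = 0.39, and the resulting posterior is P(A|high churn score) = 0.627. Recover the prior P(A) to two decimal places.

P(A) = 0.47

Bayes' rule in odds form gives O(A|E) = O(A)·[P(E|A)/P(E|¬A)], hence O(A) = O(A|E)/LR.
Posterior odds = 0.627/(1−0.627) = 1.6810. LR = 0.74/0.39 = 1.8974.
Prior odds = 1.6810/1.8974 = 0.8859, so P(A) = 0.8859/(1+0.8859) ≈ 0.47.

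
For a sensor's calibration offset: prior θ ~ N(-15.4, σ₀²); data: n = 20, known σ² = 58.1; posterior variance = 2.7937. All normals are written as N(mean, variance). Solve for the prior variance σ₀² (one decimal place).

σ₀² = 72.9

Posterior precision equals prior precision plus data precision: 1/σ_n² = 1/σ₀² + n/σ².
So 1/σ₀² = 1/2.7937 − 20/58.1 = 0.357948 − 0.344234 = 0.013714.
Hence σ₀² = 1/0.013714 ≈ 72.9.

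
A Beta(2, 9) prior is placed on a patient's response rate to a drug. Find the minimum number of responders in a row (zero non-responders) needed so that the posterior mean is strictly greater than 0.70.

k = 20

After k responders and 0 non-responders the posterior is Beta(2+k, 9), with mean (2+k)/(2+9+k).
Set (2+k)/(11+k) > 0.70 and solve: k > (0.70·11 − 2)/(1 − 0.70) = 19.000.
The smallest integer exceeding 19.000 is 20.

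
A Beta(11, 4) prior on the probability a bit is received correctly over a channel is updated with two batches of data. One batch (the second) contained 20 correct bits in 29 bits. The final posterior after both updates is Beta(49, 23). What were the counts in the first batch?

Because Beta–binomial updating is additive in the counts, the combined data contributed (α_post−α_prior, β_post−β_prior) successes and failures.
Total across both batches: 49−11=38 correct bits, 23−4=19 errors.
Subtract the second batch: 38−20=18 correct bits and 19−9=10 errors.

18 correct bits and 10 errors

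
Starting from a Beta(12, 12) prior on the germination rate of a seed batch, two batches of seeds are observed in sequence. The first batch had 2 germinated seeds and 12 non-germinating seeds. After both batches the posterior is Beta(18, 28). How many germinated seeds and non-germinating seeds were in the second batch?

4 germinated seeds and 4 non-germinating seeds

Because Beta–binomial updating is additive in the counts, the combined data contributed (α_post−α_prior, β_post−β_prior) successes and failures.
Total across both batches: 18−12=6 germinated seeds, 28−12=16 non-germinating seeds.
Subtract the first batch: 6−2=4 germinated seeds and 16−12=4 non-germinating seeds.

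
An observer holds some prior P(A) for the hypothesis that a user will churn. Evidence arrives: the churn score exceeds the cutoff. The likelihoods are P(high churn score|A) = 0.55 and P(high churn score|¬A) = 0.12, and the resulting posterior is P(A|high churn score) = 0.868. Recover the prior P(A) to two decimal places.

P(A) = 0.59

In odds form, posterior odds = prior odds × likelihood ratio, so prior odds = posterior odds ÷ LR.
Posterior odds = 0.868/(1−0.868) = 6.5758. LR = 0.55/0.12 = 4.5833.
Prior odds = 6.5758/4.5833 = 1.4347, so P(A) = 1.4347/(1+1.4347) ≈ 0.59.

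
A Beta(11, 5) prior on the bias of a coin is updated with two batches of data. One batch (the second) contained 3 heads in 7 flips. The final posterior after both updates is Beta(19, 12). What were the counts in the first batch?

Because Beta–binomial updating is additive in the counts, the combined data contributed (α_post−α_prior, β_post−β_prior) successes and failures.
Total across both batches: 19−11=8 heads, 12−5=7 tails.
Subtract the second batch: 8−3=5 heads and 7−4=3 tails.

5 heads and 3 tails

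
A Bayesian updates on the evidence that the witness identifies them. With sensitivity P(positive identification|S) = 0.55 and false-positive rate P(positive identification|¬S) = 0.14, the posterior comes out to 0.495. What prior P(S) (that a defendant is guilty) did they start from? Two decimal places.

P(S) = 0.20

In odds form, posterior odds = prior odds × likelihood ratio, so prior odds = posterior odds ÷ LR.
Posterior odds = 0.495/(1−0.495) = 0.9802. LR = 0.55/0.14 = 3.9286.
Prior odds = 0.9802/3.9286 = 0.2495, so P(S) = 0.2495/(1+0.2495) ≈ 0.20.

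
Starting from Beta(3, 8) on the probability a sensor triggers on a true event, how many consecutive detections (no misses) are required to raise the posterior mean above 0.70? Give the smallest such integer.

k = 16

After k detections and 0 misses the posterior is Beta(3+k, 8), with mean (3+k)/(3+8+k).
Set (3+k)/(11+k) > 0.70 and solve: k > (0.70·11 − 3)/(1 − 0.70) = 15.667.
The smallest integer exceeding 15.667 is 16.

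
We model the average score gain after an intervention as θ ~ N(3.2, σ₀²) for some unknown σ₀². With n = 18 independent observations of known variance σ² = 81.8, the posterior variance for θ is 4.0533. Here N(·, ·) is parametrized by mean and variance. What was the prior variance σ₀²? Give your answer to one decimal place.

σ₀² = 37.5

Posterior precision equals prior precision plus data precision: 1/σ_n² = 1/σ₀² + n/σ².
So 1/σ₀² = 1/4.0533 − 18/81.8 = 0.246713 − 0.220049 = 0.026664.
Hence σ₀² = 1/0.026664 ≈ 37.5.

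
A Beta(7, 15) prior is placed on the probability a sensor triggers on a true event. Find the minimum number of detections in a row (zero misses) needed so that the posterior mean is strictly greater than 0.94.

After k detections and 0 misses the posterior is Beta(7+k, 15), with mean (7+k)/(7+15+k).
Set (7+k)/(22+k) > 0.94 and solve: k > (0.94·22 − 7)/(1 − 0.94) = 228.000.
The smallest integer exceeding 228.000 is 229.

k = 229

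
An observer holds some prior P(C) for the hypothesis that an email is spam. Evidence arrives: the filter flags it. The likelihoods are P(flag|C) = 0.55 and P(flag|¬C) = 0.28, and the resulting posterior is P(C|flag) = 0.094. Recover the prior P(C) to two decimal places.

Bayes' rule in odds form gives O(C|E) = O(C)·[P(E|C)/P(E|¬C)], hence O(C) = O(C|E)/LR.
Posterior odds = 0.094/(1−0.094) = 0.1038. LR = 0.55/0.28 = 1.9643.
Prior odds = 0.1038/1.9643 = 0.0528, so P(C) = 0.0528/(1+0.0528) ≈ 0.05.

P(C) = 0.05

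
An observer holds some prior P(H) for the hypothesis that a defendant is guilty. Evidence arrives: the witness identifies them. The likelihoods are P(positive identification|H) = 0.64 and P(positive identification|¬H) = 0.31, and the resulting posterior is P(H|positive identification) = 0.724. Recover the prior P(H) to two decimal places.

P(H) = 0.56

Bayes' rule in odds form gives O(H|E) = O(H)·[P(E|H)/P(E|¬H)], hence O(H) = O(H|E)/LR.
Posterior odds = 0.724/(1−0.724) = 2.6232. LR = 0.64/0.31 = 2.0645.
Prior odds = 2.6232/2.0645 = 1.2706, so P(H) = 1.2706/(1+1.2706) ≈ 0.56.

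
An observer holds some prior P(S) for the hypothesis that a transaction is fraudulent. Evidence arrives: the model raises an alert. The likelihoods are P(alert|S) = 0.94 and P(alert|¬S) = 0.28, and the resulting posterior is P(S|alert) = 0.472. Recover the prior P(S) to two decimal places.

Bayes' rule in odds form gives O(S|E) = O(S)·[P(E|S)/P(E|¬S)], hence O(S) = O(S|E)/LR.
Posterior odds = 0.472/(1−0.472) = 0.8939. LR = 0.94/0.28 = 3.3571.
Prior odds = 0.8939/3.3571 = 0.2663, so P(S) = 0.2663/(1+0.2663) ≈ 0.21.

P(S) = 0.21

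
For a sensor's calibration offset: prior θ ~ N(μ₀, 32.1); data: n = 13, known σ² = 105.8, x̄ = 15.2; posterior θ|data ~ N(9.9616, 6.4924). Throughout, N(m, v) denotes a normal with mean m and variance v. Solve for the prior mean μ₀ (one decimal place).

μ₀ = -10.7

The posterior mean is a precision-weighted average: μ_n = (τ₀μ₀ + τ_data·x̄)/(τ₀+τ_data), with τ₀=1/σ₀² and τ_data=n/σ².
Here τ₀ = 1/32.1 = 0.031153 and τ_data = 13/105.8 = 0.122873, so τ_n = 0.154026.
Rearranging for μ₀: μ₀ = (μ_n·τ_n − τ_data·x̄)/τ₀ = (9.9616·0.154026 − 0.122873·15.2) / 0.031153 = -0.333324/0.031153 ≈ -10.7.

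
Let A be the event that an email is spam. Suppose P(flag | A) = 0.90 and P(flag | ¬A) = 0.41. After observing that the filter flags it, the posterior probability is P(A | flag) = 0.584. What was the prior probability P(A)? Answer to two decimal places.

Bayes' rule in odds form gives O(A|E) = O(A)·[P(E|A)/P(E|¬A)], hence O(A) = O(A|E)/LR.
Posterior odds = 0.584/(1−0.584) = 1.4038. LR = 0.90/0.41 = 2.1951.
Prior odds = 1.4038/2.1951 = 0.6395, so P(A) = 0.6395/(1+0.6395) ≈ 0.39.

P(A) = 0.39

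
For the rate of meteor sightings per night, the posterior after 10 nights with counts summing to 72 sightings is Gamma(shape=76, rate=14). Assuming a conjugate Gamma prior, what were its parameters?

Gamma(shape=4, rate=4)

A Gamma(α, β) prior (rate parametrization) on a Poisson rate with n observations summing to S gives posterior Gamma(α+S, β+n).
So α = 76 − 72 = 4 and β = 14 − 10 = 4.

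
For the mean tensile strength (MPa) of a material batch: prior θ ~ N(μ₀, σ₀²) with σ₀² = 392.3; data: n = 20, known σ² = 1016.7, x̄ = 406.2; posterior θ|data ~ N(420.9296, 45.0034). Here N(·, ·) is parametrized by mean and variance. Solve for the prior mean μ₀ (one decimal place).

μ₀ = 534.6

The posterior mean is a precision-weighted average: μ_n = (τ₀μ₀ + τ_data·x̄)/(τ₀+τ_data), with τ₀=1/σ₀² and τ_data=n/σ².
Here τ₀ = 1/392.3 = 0.002549 and τ_data = 20/1016.7 = 0.019671, so τ_n = 0.022220.
Rearranging for μ₀: μ₀ = (μ_n·τ_n − τ_data·x̄)/τ₀ = (420.9296·0.022220 − 0.019671·406.2) / 0.002549 = 1.362696/0.002549 ≈ 534.6.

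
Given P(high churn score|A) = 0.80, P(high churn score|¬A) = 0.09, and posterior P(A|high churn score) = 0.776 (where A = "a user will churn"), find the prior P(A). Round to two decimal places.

In odds form, posterior odds = prior odds × likelihood ratio, so prior odds = posterior odds ÷ LR.
Posterior odds = 0.776/(1−0.776) = 3.4643. LR = 0.80/0.09 = 8.8889.
Prior odds = 3.4643/8.8889 = 0.3897, so P(A) = 0.3897/(1+0.3897) ≈ 0.28.

P(A) = 0.28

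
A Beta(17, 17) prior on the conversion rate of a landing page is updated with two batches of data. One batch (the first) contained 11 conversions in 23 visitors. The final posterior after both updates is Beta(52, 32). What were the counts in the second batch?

24 conversions and 3 bounces

Because Beta–binomial updating is additive in the counts, the combined data contributed (α_post−α_prior, β_post−β_prior) successes and failures.
Total across both batches: 52−17=35 conversions, 32−17=15 bounces.
Subtract the first batch: 35−11=24 conversions and 15−12=3 bounces.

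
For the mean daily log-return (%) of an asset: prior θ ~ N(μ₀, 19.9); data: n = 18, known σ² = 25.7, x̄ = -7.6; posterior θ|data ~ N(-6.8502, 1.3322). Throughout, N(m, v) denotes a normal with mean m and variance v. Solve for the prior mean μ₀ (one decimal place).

μ₀ = 3.6

The posterior mean is a precision-weighted average: μ_n = (τ₀μ₀ + τ_data·x̄)/(τ₀+τ_data), with τ₀=1/σ₀² and τ_data=n/σ².
Here τ₀ = 1/19.9 = 0.050251 and τ_data = 18/25.7 = 0.700389, so τ_n = 0.750640.
Rearranging for μ₀: μ₀ = (μ_n·τ_n − τ_data·x̄)/τ₀ = (-6.8502·0.750640 − 0.700389·-7.6) / 0.050251 = 0.180922/0.050251 ≈ 3.6.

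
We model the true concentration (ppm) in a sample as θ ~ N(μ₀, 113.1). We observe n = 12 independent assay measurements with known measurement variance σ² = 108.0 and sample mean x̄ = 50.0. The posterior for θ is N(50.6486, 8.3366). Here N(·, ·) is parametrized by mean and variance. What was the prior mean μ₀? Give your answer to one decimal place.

μ₀ = 58.8

The posterior mean is a precision-weighted average: μ_n = (τ₀μ₀ + τ_data·x̄)/(τ₀+τ_data), with τ₀=1/σ₀² and τ_data=n/σ².
Here τ₀ = 1/113.1 = 0.008842 and τ_data = 12/108.0 = 0.111111, so τ_n = 0.119953.
Rearranging for μ₀: μ₀ = (μ_n·τ_n − τ_data·x̄)/τ₀ = (50.6486·0.119953 − 0.111111·50.0) / 0.008842 = 0.519902/0.008842 ≈ 58.8.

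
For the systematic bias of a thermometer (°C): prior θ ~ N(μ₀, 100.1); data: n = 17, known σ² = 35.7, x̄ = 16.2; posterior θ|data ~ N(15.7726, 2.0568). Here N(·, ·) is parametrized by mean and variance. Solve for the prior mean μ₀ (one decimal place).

With known observation variance, the Normal–Normal posterior has precision τ_n = τ₀ + n/σ² and mean μ_n = (τ₀μ₀ + (n/σ²)x̄)/τ_n.
Here τ₀ = 1/100.1 = 0.009990 and τ_data = 17/35.7 = 0.476190, so τ_n = 0.486180.
Rearranging for μ₀: μ₀ = (μ_n·τ_n − τ_data·x̄)/τ₀ = (15.7726·0.486180 − 0.476190·16.2) / 0.009990 = -0.045955/0.009990 ≈ -4.6.

μ₀ = -4.6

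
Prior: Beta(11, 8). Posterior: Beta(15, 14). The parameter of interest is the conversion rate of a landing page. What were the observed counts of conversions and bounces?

Beta is conjugate to the binomial likelihood: posterior = Beta(a+s, b+f).
Match parameters: s=15−11=4, f=14−8=6.

4 conversions and 6 bounces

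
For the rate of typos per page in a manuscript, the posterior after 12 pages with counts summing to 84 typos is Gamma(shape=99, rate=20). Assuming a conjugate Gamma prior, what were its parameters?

Gamma(shape=15, rate=8)

Gamma–Poisson conjugacy: posterior shape = α + Σxᵢ, posterior rate = β + n.
So α = 99 − 84 = 15 and β = 20 − 12 = 8.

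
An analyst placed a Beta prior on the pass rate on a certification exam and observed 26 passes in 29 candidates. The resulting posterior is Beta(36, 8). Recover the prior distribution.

A Beta(a, b) prior with s successes and f failures in binomial data gives a Beta(a+s, b+f) posterior.
Subtract the data counts: 36−26=10, 8−3=5.

Beta(10, 5)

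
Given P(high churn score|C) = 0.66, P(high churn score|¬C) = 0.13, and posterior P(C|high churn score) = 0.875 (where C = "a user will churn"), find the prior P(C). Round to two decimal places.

P(C) = 0.58

In odds form, posterior odds = prior odds × likelihood ratio, so prior odds = posterior odds ÷ LR.
Posterior odds = 0.875/(1−0.875) = 7.0000. LR = 0.66/0.13 = 5.0769.
Prior odds = 7.0000/5.0769 = 1.3788, so P(C) = 1.3788/(1+1.3788) ≈ 0.58.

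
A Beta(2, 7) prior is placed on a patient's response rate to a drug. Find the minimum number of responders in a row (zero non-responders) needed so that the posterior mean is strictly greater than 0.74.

k = 18

After k responders and 0 non-responders the posterior is Beta(2+k, 7), with mean (2+k)/(2+7+k).
Set (2+k)/(9+k) > 0.74 and solve: k > (0.74·9 − 2)/(1 − 0.74) = 17.923.
The smallest integer exceeding 17.923 is 18.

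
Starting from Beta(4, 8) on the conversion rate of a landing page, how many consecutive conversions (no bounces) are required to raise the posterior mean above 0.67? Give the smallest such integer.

After k conversions and 0 bounces the posterior is Beta(4+k, 8), with mean (4+k)/(4+8+k).
Set (4+k)/(12+k) > 0.67 and solve: k > (0.67·12 − 4)/(1 − 0.67) = 12.242.
The smallest integer exceeding 12.242 is 13.

k = 13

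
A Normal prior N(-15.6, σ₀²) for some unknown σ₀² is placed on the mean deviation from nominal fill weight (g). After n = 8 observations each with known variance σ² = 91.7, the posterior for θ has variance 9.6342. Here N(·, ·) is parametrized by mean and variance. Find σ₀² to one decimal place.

σ₀² = 60.4

Posterior precision equals prior precision plus data precision: 1/σ_n² = 1/σ₀² + n/σ².
So 1/σ₀² = 1/9.6342 − 8/91.7 = 0.103797 − 0.087241 = 0.016556.
Hence σ₀² = 1/0.016556 ≈ 60.4.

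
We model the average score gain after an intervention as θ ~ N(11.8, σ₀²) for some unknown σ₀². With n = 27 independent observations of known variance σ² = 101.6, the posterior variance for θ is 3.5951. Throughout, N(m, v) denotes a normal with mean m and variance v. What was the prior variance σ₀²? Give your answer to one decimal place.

σ₀² = 80.6

Posterior precision equals prior precision plus data precision: 1/σ_n² = 1/σ₀² + n/σ².
So 1/σ₀² = 1/3.5951 − 27/101.6 = 0.278156 − 0.265748 = 0.012408.
Hence σ₀² = 1/0.012408 ≈ 80.6.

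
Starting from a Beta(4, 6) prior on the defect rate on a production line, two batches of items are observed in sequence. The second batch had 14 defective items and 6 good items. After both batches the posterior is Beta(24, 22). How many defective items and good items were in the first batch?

6 defective items and 10 good items

Because Beta–binomial updating is additive in the counts, the combined data contributed (α_post−α_prior, β_post−β_prior) successes and failures.
Total across both batches: 24−4=20 defective items, 22−6=16 good items.
Subtract the second batch: 20−14=6 defective items and 16−6=10 good items.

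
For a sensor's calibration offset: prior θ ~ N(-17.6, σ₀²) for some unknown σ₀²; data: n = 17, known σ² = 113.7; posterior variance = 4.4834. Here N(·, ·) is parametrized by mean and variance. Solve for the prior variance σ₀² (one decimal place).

σ₀² = 13.6

For the Normal–Normal model with known σ², precisions add: τ_n = τ₀ + n/σ².
So 1/σ₀² = 1/4.4834 − 17/113.7 = 0.223045 − 0.149516 = 0.073529.
Hence σ₀² = 1/0.073529 ≈ 13.6.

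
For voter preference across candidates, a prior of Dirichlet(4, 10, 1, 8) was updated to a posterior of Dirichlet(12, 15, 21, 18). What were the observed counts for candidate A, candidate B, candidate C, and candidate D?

counts (8, 5, 20, 10)

For a Dirichlet(α) prior with multinomial counts c, the posterior is Dirichlet(α + c) componentwise.
Counts are posterior − prior componentwise: 12−4=8, 15−10=5, 21−1=20, 18−8=10.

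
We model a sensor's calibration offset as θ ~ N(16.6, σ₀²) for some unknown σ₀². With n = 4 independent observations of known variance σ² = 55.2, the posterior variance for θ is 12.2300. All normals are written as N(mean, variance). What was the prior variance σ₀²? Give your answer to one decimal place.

Posterior precision equals prior precision plus data precision: 1/σ_n² = 1/σ₀² + n/σ².
So 1/σ₀² = 1/12.2300 − 4/55.2 = 0.081766 − 0.072464 = 0.009302.
Hence σ₀² = 1/0.009302 ≈ 107.5.

σ₀² = 107.5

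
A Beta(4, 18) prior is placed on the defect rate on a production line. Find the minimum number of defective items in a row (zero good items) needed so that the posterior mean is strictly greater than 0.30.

After k defective items and 0 good items the posterior is Beta(4+k, 18), with mean (4+k)/(4+18+k).
Set (4+k)/(22+k) > 0.30 and solve: k > (0.30·22 − 4)/(1 − 0.30) = 3.714.
The smallest integer exceeding 3.714 is 4.

k = 4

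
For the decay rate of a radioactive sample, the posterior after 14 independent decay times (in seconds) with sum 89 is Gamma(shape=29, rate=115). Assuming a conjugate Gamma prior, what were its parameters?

Gamma(shape=15, rate=26)

For an exponential likelihood with a Gamma(α, β) prior on the rate, n observations with total T give posterior Gamma(α+n, β+T).
So α = 29 − 14 = 15 and β = 115 − 89 = 26.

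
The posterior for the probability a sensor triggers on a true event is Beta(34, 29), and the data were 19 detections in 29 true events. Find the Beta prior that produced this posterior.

Beta(15, 19)

A Beta(a, b) prior with s successes and f failures in binomial data gives a Beta(a+s, b+f) posterior.
Subtract the data counts: 34−19=15, 29−10=19.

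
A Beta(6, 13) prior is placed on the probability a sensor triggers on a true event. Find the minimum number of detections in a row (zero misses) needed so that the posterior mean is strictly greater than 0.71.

After k detections and 0 misses the posterior is Beta(6+k, 13), with mean (6+k)/(6+13+k).
Set (6+k)/(19+k) > 0.71 and solve: k > (0.71·19 − 6)/(1 − 0.71) = 25.828.
The smallest integer exceeding 25.828 is 26, and checking k=26: (32)/(45) = 0.7111 > 0.71.

k = 26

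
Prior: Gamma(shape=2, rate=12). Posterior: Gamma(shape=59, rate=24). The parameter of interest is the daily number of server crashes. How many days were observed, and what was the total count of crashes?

Gamma–Poisson conjugacy: posterior shape = α + Σxᵢ, posterior rate = β + n.
Matching: Σxᵢ = 59 − 2 = 57 and n = 24 − 12 = 12.

n = 12 days with total 57 crashes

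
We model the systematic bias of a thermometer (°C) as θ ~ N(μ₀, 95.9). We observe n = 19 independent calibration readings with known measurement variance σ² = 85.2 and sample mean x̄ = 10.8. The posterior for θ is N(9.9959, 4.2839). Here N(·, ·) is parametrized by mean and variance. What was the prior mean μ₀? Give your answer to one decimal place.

With known observation variance, the Normal–Normal posterior has precision τ_n = τ₀ + n/σ² and mean μ_n = (τ₀μ₀ + (n/σ²)x̄)/τ_n.
Here τ₀ = 1/95.9 = 0.010428 and τ_data = 19/85.2 = 0.223005, so τ_n = 0.233433.
Rearranging for μ₀: μ₀ = (μ_n·τ_n − τ_data·x̄)/τ₀ = (9.9959·0.233433 − 0.223005·10.8) / 0.010428 = -0.075081/0.010428 ≈ -7.2.

μ₀ = -7.2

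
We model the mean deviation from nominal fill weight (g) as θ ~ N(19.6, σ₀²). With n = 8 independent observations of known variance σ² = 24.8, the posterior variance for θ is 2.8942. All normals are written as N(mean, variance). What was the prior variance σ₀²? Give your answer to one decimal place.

σ₀² = 43.6

For the Normal–Normal model with known σ², precisions add: τ_n = τ₀ + n/σ².
So 1/σ₀² = 1/2.8942 − 8/24.8 = 0.345519 − 0.322581 = 0.022938.
Hence σ₀² = 1/0.022938 ≈ 43.6.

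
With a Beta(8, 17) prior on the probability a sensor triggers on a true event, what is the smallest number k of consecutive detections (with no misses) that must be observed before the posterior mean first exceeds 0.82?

k = 70

After k detections and 0 misses the posterior is Beta(8+k, 17), with mean (8+k)/(8+17+k).
Set (8+k)/(25+k) > 0.82 and solve: k > (0.82·25 − 8)/(1 − 0.82) = 69.444.
The smallest integer exceeding 69.444 is 70.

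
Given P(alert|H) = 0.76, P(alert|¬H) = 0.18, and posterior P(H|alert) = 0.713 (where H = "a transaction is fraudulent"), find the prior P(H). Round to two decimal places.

In odds form, posterior odds = prior odds × likelihood ratio, so prior odds = posterior odds ÷ LR.
Posterior odds = 0.713/(1−0.713) = 2.4843. LR = 0.76/0.18 = 4.2222.
Prior odds = 2.4843/4.2222 = 0.5884, so P(H) = 0.5884/(1+0.5884) ≈ 0.37.

P(H) = 0.37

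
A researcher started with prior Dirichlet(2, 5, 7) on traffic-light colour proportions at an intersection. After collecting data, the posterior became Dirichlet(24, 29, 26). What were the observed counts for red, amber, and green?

counts (22, 24, 19)

For a Dirichlet(α) prior with multinomial counts c, the posterior is Dirichlet(α + c) componentwise.
Counts are posterior − prior componentwise: 24−2=22, 29−5=24, 26−7=19.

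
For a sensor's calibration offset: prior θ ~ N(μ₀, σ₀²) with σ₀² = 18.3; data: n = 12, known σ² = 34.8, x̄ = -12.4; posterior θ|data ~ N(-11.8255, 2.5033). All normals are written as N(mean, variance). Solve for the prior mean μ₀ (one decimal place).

μ₀ = -8.2

With known observation variance, the Normal–Normal posterior has precision τ_n = τ₀ + n/σ² and mean μ_n = (τ₀μ₀ + (n/σ²)x̄)/τ_n.
Here τ₀ = 1/18.3 = 0.054645 and τ_data = 12/34.8 = 0.344828, so τ_n = 0.399473.
Rearranging for μ₀: μ₀ = (μ_n·τ_n − τ_data·x̄)/τ₀ = (-11.8255·0.399473 − 0.344828·-12.4) / 0.054645 = -0.448101/0.054645 ≈ -8.2.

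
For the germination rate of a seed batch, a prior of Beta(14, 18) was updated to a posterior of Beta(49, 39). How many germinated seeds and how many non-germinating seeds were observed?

Under Beta–binomial conjugacy the posterior parameters are (α+s, β+f).
So s = 49 − 14 = 35 and f = 39 − 18 = 21.

35 germinated seeds and 21 non-germinating seeds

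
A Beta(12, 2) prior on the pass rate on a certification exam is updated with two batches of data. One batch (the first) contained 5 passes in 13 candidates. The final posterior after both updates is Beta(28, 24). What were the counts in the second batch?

Sequential conjugate updates are equivalent to a single update on the pooled data, so total successes = posterior α − prior α and total failures = posterior β − prior β.
Total across both batches: 28−12=16 passes, 24−2=22 failures.
Subtract the first batch: 16−5=11 passes and 22−8=14 failures.

11 passes and 14 failures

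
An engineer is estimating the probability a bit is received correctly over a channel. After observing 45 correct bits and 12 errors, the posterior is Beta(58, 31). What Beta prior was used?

Under Beta–binomial conjugacy the posterior parameters are (a+s, b+f).
So a = 58 − 45 = 13 and b = 31 − 12 = 19.

Beta(13, 19)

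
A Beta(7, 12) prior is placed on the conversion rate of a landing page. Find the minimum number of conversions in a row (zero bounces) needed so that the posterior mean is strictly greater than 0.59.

k = 11

After k conversions and 0 bounces the posterior is Beta(7+k, 12), with mean (7+k)/(7+12+k).
Set (7+k)/(19+k) > 0.59 and solve: k > (0.59·19 − 7)/(1 − 0.59) = 10.268.
The smallest integer exceeding 10.268 is 11.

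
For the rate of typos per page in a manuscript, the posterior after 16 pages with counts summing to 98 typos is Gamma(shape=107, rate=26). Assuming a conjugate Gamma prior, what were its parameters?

Gamma(shape=9, rate=10)

A Gamma(α, β) prior (rate parametrization) on a Poisson rate with n observations summing to S gives posterior Gamma(α+S, β+n).
So α = 107 − 98 = 9 and β = 26 − 16 = 10.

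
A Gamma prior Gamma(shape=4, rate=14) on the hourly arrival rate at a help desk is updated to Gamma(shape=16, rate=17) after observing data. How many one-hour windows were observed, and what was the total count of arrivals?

n = 3 one-hour windows with total 12 arrivals

Gamma–Poisson conjugacy: posterior shape = α + Σxᵢ, posterior rate = β + n.
Matching: Σxᵢ = 16 − 4 = 12 and n = 17 − 14 = 3.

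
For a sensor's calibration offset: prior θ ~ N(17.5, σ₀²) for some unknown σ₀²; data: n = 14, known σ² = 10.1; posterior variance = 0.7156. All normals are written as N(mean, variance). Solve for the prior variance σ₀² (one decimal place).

σ₀² = 88.6

For the Normal–Normal model with known σ², precisions add: τ_n = τ₀ + n/σ².
So 1/σ₀² = 1/0.7156 − 14/10.1 = 1.397429 − 1.386139 = 0.011290.
Hence σ₀² = 1/0.011290 ≈ 88.6.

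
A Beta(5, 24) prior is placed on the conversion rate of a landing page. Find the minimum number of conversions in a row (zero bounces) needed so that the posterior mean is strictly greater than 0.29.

After k conversions and 0 bounces the posterior is Beta(5+k, 24), with mean (5+k)/(5+24+k).
Set (5+k)/(29+k) > 0.29 and solve: k > (0.29·29 − 5)/(1 − 0.29) = 4.803.
The smallest integer exceeding 4.803 is 5, and checking k=5: (10)/(34) = 0.2941 > 0.29.

k = 5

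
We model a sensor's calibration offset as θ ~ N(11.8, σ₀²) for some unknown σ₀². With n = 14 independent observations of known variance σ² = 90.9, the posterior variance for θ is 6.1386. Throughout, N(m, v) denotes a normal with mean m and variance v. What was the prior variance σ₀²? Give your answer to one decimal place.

σ₀² = 112.5

For the Normal–Normal model with known σ², precisions add: τ_n = τ₀ + n/σ².
So 1/σ₀² = 1/6.1386 − 14/90.9 = 0.162904 − 0.154015 = 0.008889.
Hence σ₀² = 1/0.008889 ≈ 112.5.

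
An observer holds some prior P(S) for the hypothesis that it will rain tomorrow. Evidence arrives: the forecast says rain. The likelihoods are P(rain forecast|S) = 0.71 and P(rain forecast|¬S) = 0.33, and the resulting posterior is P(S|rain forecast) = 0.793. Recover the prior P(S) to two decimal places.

P(S) = 0.64

In odds form, posterior odds = prior odds × likelihood ratio, so prior odds = posterior odds ÷ LR.
Posterior odds = 0.793/(1−0.793) = 3.8309. LR = 0.71/0.33 = 2.1515.
Prior odds = 3.8309/2.1515 = 1.7806, so P(S) = 1.7806/(1+1.7806) ≈ 0.64.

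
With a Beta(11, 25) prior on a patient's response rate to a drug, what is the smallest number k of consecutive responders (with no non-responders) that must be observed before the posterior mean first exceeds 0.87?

After k responders and 0 non-responders the posterior is Beta(11+k, 25), with mean (11+k)/(11+25+k).
Set (11+k)/(36+k) > 0.87 and solve: k > (0.87·36 − 11)/(1 − 0.87) = 156.308.
The smallest integer exceeding 156.308 is 157, and checking k=157: (168)/(193) = 0.8705 > 0.87.

k = 157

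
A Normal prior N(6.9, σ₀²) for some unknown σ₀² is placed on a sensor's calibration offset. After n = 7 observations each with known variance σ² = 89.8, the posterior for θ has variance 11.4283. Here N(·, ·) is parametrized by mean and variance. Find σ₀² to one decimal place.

σ₀² = 104.7

For the Normal–Normal model with known σ², precisions add: τ_n = τ₀ + n/σ².
So 1/σ₀² = 1/11.4283 − 7/89.8 = 0.087502 − 0.077951 = 0.009551.
Hence σ₀² = 1/0.009551 ≈ 104.7.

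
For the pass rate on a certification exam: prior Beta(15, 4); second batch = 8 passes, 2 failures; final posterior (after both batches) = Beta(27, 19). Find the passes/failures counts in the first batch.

Sequential conjugate updates are equivalent to a single update on the pooled data, so total successes = posterior α − prior α and total failures = posterior β − prior β.
Total across both batches: 27−15=12 passes, 19−4=15 failures.
Subtract the second batch: 12−8=4 passes and 15−2=13 failures.

4 passes and 13 failures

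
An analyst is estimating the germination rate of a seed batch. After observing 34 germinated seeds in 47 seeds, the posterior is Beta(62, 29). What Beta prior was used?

A Beta(α, β) prior with s successes and f failures in binomial data gives a Beta(α+s, β+f) posterior.
So α = 62 − 34 = 28 and β = 29 − 13 = 16.

Beta(28, 16)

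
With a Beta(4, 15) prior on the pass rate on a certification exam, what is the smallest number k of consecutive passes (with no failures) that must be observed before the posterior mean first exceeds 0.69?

After k passes and 0 failures the posterior is Beta(4+k, 15), with mean (4+k)/(4+15+k).
Set (4+k)/(19+k) > 0.69 and solve: k > (0.69·19 − 4)/(1 − 0.69) = 29.387.
The smallest integer exceeding 29.387 is 30, and checking k=30: (34)/(49) = 0.6939 > 0.69.

k = 30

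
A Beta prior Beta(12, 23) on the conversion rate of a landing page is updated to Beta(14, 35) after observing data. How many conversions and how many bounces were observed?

A Beta(α, β) prior with s successes and f failures in binomial data gives a Beta(α+s, β+f) posterior.
Match parameters: s=14−12=2, f=35−23=12.

2 conversions and 12 bounces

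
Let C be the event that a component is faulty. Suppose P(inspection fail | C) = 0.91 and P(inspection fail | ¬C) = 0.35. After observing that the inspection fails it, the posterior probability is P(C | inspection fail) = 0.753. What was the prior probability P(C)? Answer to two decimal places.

Bayes' rule in odds form gives O(C|E) = O(C)·[P(E|C)/P(E|¬C)], hence O(C) = O(C|E)/LR.
Posterior odds = 0.753/(1−0.753) = 3.0486. LR = 0.91/0.35 = 2.6000.
Prior odds = 3.0486/2.6000 = 1.1725, so P(C) = 1.1725/(1+1.1725) ≈ 0.54.

P(C) = 0.54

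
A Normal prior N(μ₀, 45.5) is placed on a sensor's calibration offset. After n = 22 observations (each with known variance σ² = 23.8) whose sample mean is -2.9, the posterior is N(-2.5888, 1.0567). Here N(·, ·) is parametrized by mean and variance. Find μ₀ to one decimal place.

With known observation variance, the Normal–Normal posterior has precision τ_n = τ₀ + n/σ² and mean μ_n = (τ₀μ₀ + (n/σ²)x̄)/τ_n.
Here τ₀ = 1/45.5 = 0.021978 and τ_data = 22/23.8 = 0.924370, so τ_n = 0.946348.
Rearranging for μ₀: μ₀ = (μ_n·τ_n − τ_data·x̄)/τ₀ = (-2.5888·0.946348 − 0.924370·-2.9) / 0.021978 = 0.230767/0.021978 ≈ 10.5.

μ₀ = 10.5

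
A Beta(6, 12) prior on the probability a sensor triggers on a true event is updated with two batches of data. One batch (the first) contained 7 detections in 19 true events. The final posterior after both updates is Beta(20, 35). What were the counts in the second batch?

Sequential conjugate updates are equivalent to a single update on the pooled data, so total successes = posterior α − prior α and total failures = posterior β − prior β.
Total across both batches: 20−6=14 detections, 35−12=23 misses.
Subtract the first batch: 14−7=7 detections and 23−12=11 misses.

7 detections and 11 misses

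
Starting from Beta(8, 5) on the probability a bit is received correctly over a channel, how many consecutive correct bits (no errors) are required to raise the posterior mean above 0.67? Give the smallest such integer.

After k correct bits and 0 errors the posterior is Beta(8+k, 5), with mean (8+k)/(8+5+k).
Set (8+k)/(13+k) > 0.67 and solve: k > (0.67·13 − 8)/(1 − 0.67) = 2.152.
The smallest integer exceeding 2.152 is 3, and checking k=3: (11)/(16) = 0.6875 > 0.67.

k = 3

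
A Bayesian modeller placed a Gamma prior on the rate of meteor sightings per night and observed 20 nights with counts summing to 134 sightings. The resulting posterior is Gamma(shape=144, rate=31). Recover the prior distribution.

Gamma(shape=10, rate=11)

A Gamma(α, β) prior (rate parametrization) on a Poisson rate with n observations summing to S gives posterior Gamma(α+S, β+n).
So α = 144 − 134 = 10 and β = 31 − 20 = 11.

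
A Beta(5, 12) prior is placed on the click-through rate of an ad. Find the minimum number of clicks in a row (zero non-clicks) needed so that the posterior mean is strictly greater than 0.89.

After k clicks and 0 non-clicks the posterior is Beta(5+k, 12), with mean (5+k)/(5+12+k).
Set (5+k)/(17+k) > 0.89 and solve: k > (0.89·17 − 5)/(1 − 0.89) = 92.091.
The smallest integer exceeding 92.091 is 93, and checking k=93: (98)/(110) = 0.8909 > 0.89.

k = 93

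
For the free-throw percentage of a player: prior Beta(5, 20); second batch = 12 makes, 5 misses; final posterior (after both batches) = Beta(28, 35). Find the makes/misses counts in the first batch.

11 makes and 10 misses

Sequential conjugate updates are equivalent to a single update on the pooled data, so total successes = posterior α − prior α and total failures = posterior β − prior β.
Total across both batches: 28−5=23 makes, 35−20=15 misses.
Subtract the second batch: 23−12=11 makes and 15−5=10 misses.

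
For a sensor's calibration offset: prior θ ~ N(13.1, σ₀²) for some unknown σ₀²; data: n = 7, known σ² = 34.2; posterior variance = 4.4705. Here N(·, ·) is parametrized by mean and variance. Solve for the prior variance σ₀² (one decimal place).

σ₀² = 52.6

Posterior precision equals prior precision plus data precision: 1/σ_n² = 1/σ₀² + n/σ².
So 1/σ₀² = 1/4.4705 − 7/34.2 = 0.223689 − 0.204678 = 0.019011.
Hence σ₀² = 1/0.019011 ≈ 52.6.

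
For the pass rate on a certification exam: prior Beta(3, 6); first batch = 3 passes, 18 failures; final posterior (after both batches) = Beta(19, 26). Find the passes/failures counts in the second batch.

Because Beta–binomial updating is additive in the counts, the combined data contributed (α_post−α_prior, β_post−β_prior) successes and failures.
Total across both batches: 19−3=16 passes, 26−6=20 failures.
Subtract the first batch: 16−3=13 passes and 20−18=2 failures.

13 passes and 2 failures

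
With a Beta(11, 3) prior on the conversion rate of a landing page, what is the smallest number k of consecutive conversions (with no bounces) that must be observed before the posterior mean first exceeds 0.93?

k = 29

After k conversions and 0 bounces the posterior is Beta(11+k, 3), with mean (11+k)/(11+3+k).
Set (11+k)/(14+k) > 0.93 and solve: k > (0.93·14 − 11)/(1 − 0.93) = 28.857.
The smallest integer exceeding 28.857 is 29, and checking k=29: (40)/(43) = 0.9302 > 0.93.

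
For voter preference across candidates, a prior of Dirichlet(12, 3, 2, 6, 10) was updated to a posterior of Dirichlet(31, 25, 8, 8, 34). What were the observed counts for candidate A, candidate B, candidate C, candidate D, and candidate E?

counts (19, 22, 6, 2, 24)

For a Dirichlet(α) prior with multinomial counts c, the posterior is Dirichlet(α + c) componentwise.
Counts are posterior − prior componentwise: 31−12=19, 25−3=22, 8−2=6, 8−6=2, 34−10=24.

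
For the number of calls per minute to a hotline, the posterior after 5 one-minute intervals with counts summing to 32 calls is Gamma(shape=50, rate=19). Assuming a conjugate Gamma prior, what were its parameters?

Gamma(shape=18, rate=14)

Gamma–Poisson conjugacy: posterior shape = α + Σxᵢ, posterior rate = β + n.
So α = 50 − 32 = 18 and β = 19 − 5 = 14.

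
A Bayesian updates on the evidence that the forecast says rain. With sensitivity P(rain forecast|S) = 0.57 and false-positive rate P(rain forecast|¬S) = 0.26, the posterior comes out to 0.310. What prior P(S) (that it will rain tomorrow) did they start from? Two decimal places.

Bayes' rule in odds form gives O(S|E) = O(S)·[P(E|S)/P(E|¬S)], hence O(S) = O(S|E)/LR.
Posterior odds = 0.310/(1−0.310) = 0.4493. LR = 0.57/0.26 = 2.1923.
Prior odds = 0.4493/2.1923 = 0.2049, so P(S) = 0.2049/(1+0.2049) ≈ 0.17.

P(S) = 0.17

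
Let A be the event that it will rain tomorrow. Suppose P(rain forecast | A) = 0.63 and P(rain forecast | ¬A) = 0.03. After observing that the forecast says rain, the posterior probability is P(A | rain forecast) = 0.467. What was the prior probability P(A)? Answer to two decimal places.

In odds form, posterior odds = prior odds × likelihood ratio, so prior odds = posterior odds ÷ LR.
Posterior odds = 0.467/(1−0.467) = 0.8762. LR = 0.63/0.03 = 21.0000.
Prior odds = 0.8762/21.0000 = 0.0417, so P(A) = 0.0417/(1+0.0417) ≈ 0.04.

P(A) = 0.04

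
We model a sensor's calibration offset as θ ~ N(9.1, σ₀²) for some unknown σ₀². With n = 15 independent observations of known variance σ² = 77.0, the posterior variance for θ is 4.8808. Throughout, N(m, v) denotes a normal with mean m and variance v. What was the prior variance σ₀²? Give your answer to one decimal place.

Posterior precision equals prior precision plus data precision: 1/σ_n² = 1/σ₀² + n/σ².
So 1/σ₀² = 1/4.8808 − 15/77.0 = 0.204884 − 0.194805 = 0.010079.
Hence σ₀² = 1/0.010079 ≈ 99.2.

σ₀² = 99.2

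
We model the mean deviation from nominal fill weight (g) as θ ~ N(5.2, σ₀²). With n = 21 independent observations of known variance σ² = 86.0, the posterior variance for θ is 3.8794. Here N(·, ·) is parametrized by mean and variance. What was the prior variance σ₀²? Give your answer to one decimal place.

For the Normal–Normal model with known σ², precisions add: τ_n = τ₀ + n/σ².
So 1/σ₀² = 1/3.8794 − 21/86.0 = 0.257772 − 0.244186 = 0.013586.
Hence σ₀² = 1/0.013586 ≈ 73.6.

σ₀² = 73.6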